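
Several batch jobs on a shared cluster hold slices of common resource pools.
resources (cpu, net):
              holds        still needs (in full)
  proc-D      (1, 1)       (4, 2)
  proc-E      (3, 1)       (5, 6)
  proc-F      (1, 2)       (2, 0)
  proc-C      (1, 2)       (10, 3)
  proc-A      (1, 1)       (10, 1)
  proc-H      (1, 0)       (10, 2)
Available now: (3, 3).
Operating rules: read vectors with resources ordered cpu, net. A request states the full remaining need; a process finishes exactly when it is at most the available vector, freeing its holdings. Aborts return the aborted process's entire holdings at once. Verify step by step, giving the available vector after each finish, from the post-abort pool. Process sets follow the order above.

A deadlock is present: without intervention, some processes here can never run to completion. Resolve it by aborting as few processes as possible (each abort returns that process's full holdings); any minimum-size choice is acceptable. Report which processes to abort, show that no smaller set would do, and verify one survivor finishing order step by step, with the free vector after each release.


Minimum abort set: proc-A and proc-H.
Key observation: proc-C had no path to completion before; after the abort of proc-A and proc-H ((2, 1) returned), step 4 is where it fits.
No one abort is enough; case by case: proc-D alone leaves proc-C blocked (short on cpu); proc-E alone leaves proc-C blocked (short on cpu); proc-F alone leaves proc-C blocked (short on cpu); proc-C alone leaves proc-A blocked (short on cpu); proc-A alone leaves proc-C blocked (short on cpu); proc-H alone leaves proc-C blocked (short on cpu).
One survivor order: proc-F, proc-D, proc-E, proc-C. Step-by-step check (post-abort pool first):
  pool = (5, 4)
  proc-F needs (2, 0) <= (5, 4) -> finishes; pool += (1, 2) = (6, 6)
  proc-D needs (4, 2) <= (6, 6) -> finishes; pool += (1, 1) = (7, 7)
  proc-E needs (5, 6) <= (7, 7) -> finishes; pool += (3, 1) = (10, 8)
  proc-C needs (10, 3) <= (10, 8) -> finishes; pool += (1, 2) = (11, 10)


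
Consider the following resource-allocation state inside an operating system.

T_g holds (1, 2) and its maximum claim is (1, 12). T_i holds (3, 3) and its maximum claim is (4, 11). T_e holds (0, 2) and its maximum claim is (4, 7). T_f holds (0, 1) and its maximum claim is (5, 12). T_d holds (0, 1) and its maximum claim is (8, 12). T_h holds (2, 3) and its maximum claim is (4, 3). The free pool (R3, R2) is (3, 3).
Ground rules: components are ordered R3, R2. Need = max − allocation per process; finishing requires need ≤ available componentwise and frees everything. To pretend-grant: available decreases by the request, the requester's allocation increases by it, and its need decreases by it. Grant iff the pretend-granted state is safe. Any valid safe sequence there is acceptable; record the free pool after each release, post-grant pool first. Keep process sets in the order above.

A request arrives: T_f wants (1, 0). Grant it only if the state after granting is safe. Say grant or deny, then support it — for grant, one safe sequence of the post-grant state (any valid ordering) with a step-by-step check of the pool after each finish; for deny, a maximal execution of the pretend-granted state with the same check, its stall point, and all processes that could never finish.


GRANT — the state after the grant stays safe, e.g. via T_h, T_e, T_i, T_f, T_d, T_g.
Key observation: after the grant the pool drops to (2, 3), which still lets T_h finish first and unwind the rest.
Verifying the post-grant state step by step:
  pool = (2, 3)
  T_h needs (2, 0) <= (2, 3) -> finishes; pool += (2, 3) = (4, 6)
  T_e needs (4, 5) <= (4, 6) -> finishes; pool += (0, 2) = (4, 8)
  T_i needs (1, 8) <= (4, 8) -> finishes; pool += (3, 3) = (7, 11)
  T_f needs (4, 11) <= (7, 11) -> finishes; pool += (1, 1) = (8, 12)
  T_d needs (8, 11) <= (8, 12) -> finishes; pool += (0, 1) = (8, 13)
  T_g needs (0, 10) <= (8, 13) -> finishes; pool += (1, 2) = (9, 15)


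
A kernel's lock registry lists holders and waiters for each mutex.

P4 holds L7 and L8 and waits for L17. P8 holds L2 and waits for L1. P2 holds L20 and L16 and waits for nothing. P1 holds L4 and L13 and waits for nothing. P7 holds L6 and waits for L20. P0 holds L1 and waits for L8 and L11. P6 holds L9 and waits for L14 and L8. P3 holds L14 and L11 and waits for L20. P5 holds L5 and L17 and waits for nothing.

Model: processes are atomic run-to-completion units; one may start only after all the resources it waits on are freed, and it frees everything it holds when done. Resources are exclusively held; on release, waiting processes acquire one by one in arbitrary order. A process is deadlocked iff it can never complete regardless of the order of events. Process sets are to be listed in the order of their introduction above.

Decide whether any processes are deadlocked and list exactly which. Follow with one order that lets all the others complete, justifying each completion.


The deadlocked set is empty.
Key observation: the wait graph is acyclic; completion cascades from the unblocked processes through everyone else.
The rest can finish in the order P5, P2, P3, P7, P4, P0, P8, P1, P6.
Check, step by step:
  run P5 (it waits on nothing); releases L5 and L17
  run P2 (it waits on nothing); releases L20 and L16
  run P3 (all its waits — L20 — are resolved); releases L14 and L11
  run P7 (all its waits — L20 — are resolved); releases L6
  run P4 (all its waits — L17 — are resolved); releases L7 and L8
  run P0 (all its waits — L8 and L11 — are resolved); releases L1
  run P8 (all its waits — L1 — are resolved); releases L2
  run P1 (it waits on nothing); releases L4 and L13
  run P6 (all its waits — L14 and L8 — are resolved); releases L9


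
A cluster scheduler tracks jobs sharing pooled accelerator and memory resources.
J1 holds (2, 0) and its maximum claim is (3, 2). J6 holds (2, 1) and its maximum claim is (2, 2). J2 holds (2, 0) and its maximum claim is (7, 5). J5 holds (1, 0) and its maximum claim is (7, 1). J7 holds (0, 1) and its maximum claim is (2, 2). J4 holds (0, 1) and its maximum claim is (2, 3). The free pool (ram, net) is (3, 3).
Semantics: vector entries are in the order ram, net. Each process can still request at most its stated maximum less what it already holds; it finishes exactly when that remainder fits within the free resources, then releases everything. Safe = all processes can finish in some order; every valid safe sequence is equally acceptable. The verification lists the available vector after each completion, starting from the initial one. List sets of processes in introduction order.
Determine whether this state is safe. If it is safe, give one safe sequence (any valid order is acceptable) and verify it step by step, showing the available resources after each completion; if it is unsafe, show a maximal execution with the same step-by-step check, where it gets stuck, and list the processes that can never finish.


SAFE. One safe sequence: J6, J4, J1, J7, J2, J5.
Key observation: the order never hits an exact fit; J2 is the first step at the minimum slack of 1 on its requested resources ((5, 5), (7, 6) free).
Check, step by step:
  pool = (3, 3)
  J6 needs (0, 1) <= (3, 3) -> finishes; pool += (2, 1) = (5, 4)
  J4 needs (2, 2) <= (5, 4) -> finishes; pool += (0, 1) = (5, 5)
  J1 needs (1, 2) <= (5, 5) -> finishes; pool += (2, 0) = (7, 5)
  J7 needs (2, 1) <= (7, 5) -> finishes; pool += (0, 1) = (7, 6)
  J2 needs (5, 5) <= (7, 6) -> finishes; pool += (2, 0) = (9, 6)
  J5 needs (6, 1) <= (9, 6) -> finishes; pool += (1, 0) = (10, 6)


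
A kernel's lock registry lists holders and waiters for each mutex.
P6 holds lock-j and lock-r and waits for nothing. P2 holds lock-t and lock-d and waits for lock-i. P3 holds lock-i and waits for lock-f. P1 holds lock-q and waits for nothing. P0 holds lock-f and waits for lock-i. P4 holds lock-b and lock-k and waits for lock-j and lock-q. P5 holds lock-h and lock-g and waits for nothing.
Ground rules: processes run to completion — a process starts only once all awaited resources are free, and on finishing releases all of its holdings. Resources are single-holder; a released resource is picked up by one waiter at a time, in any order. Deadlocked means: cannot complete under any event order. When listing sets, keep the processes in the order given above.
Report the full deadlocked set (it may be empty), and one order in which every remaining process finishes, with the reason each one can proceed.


The deadlocked set is P2, P3 and P0.
Key observation: the knot is the closed ring of waits P3 -> P0 -> P3; P2 waits into the deadlock from upstream.
One completion order for the rest: P1, P5, P6, P4.
Walking it through:
  run P1 (it waits on nothing); releases lock-q
  run P5 (it waits on nothing); releases lock-h and lock-g
  run P6 (it waits on nothing); releases lock-j and lock-r
  P4 waits on lock-j and lock-q — all released -> runs and releases lock-b and lock-k


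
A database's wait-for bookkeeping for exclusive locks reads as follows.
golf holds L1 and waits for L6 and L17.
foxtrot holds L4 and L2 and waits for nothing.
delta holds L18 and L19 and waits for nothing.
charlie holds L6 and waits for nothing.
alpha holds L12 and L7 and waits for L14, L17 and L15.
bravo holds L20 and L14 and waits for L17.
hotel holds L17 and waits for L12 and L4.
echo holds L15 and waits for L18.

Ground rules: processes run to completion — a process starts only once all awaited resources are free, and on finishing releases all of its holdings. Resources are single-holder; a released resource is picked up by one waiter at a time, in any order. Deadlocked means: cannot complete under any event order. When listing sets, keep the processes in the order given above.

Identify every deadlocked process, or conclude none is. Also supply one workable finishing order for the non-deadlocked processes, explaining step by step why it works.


Deadlocked set: golf, alpha, bravo and hotel.
Key observation: hotel -> alpha -> bravo -> hotel is a circular wait — nothing in it can go first; golf waits into the deadlock from upstream.
The rest can finish in the order charlie, delta, echo, foxtrot.
Walking it through:
  charlie: no waits; runs immediately, freeing L6
  delta: no waits; runs immediately, freeing L18 and L19
  run echo (all its waits — L18 — are resolved); releases L15
  foxtrot: no waits; runs immediately, freeing L4 and L2


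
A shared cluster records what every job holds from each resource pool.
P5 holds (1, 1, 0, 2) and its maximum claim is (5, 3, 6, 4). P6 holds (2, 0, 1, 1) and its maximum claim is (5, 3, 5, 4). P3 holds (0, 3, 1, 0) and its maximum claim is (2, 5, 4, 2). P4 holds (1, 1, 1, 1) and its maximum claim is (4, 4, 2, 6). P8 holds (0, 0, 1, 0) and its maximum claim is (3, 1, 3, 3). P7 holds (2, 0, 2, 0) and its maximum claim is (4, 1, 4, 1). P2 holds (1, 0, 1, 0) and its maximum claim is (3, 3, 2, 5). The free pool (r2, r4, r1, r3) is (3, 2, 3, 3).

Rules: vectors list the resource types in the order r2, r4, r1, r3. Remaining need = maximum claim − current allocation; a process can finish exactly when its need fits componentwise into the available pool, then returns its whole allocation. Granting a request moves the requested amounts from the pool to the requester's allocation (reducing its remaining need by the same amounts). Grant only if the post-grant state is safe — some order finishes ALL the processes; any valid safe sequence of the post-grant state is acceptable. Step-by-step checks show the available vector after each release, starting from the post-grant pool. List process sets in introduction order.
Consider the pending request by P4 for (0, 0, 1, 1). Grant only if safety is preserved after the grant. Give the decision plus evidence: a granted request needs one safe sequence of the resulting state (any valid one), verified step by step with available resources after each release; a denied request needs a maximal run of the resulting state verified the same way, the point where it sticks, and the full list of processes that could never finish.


DENY — the pretend-granted state is unsafe.
Key observation: after P7, P3 the pool peaks at (5, 5, 5, 2), and each blocked process is short somewhere: P5 on r1; P6 on r3; P4 on r3; P8 on r3; P2 on r3.
Pretend the grant happened; the run P7, P3 goes as far as possible. Check, step by step:
  pool = (3, 2, 2, 2)
  run P7 (needs (2, 1, 2, 1), free (3, 2, 2, 2)); after release of (2, 0, 2, 0) the pool is (5, 2, 4, 2)
  run P3 (needs (2, 2, 3, 2), free (5, 2, 4, 2)); after release of (0, 3, 1, 0) the pool is (5, 5, 5, 2)
  blocked: P5 wants (4, 2, 6, 2), pool (5, 5, 5, 2) — not enough r1
  blocked: P6 wants (3, 3, 4, 3), pool (5, 5, 5, 2) — not enough r3
  blocked: P4 wants (3, 3, 0, 4), pool (5, 5, 5, 2) — not enough r3
  blocked: P8 wants (3, 1, 2, 3), pool (5, 5, 5, 2) — not enough r3
  blocked: P2 wants (2, 3, 1, 5), pool (5, 5, 5, 2) — not enough r3
Post-grant, the permanently blocked set is P5, P6, P4, P8 and P2.


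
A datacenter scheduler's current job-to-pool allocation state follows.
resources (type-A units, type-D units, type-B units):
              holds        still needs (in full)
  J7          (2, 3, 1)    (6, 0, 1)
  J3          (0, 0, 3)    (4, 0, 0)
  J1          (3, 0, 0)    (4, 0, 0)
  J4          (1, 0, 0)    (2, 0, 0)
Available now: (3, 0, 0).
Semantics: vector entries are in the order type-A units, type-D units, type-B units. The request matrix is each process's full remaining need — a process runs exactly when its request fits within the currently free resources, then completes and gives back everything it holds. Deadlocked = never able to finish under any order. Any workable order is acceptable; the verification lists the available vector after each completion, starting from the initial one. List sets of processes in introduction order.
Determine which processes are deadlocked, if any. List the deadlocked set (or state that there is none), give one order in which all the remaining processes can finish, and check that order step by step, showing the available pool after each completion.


Nothing here is deadlocked.
Key observation: the pool covers J4 at once, and every later process fits after earlier releases.
A valid finishing order for the others: J4, J3, J1, J7. Walking it through:
  pool = (3, 0, 0)
  run J4 (needs (2, 0, 0), free (3, 0, 0)); after release of (1, 0, 0) the pool is (4, 0, 0)
  run J3 (needs (4, 0, 0), free (4, 0, 0)); after release of (0, 0, 3) the pool is (4, 0, 3)
  run J1 (needs (4, 0, 0), free (4, 0, 3)); after release of (3, 0, 0) the pool is (7, 0, 3)
  run J7 (needs (6, 0, 1), free (7, 0, 3)); after release of (2, 3, 1) the pool is (9, 3, 4)


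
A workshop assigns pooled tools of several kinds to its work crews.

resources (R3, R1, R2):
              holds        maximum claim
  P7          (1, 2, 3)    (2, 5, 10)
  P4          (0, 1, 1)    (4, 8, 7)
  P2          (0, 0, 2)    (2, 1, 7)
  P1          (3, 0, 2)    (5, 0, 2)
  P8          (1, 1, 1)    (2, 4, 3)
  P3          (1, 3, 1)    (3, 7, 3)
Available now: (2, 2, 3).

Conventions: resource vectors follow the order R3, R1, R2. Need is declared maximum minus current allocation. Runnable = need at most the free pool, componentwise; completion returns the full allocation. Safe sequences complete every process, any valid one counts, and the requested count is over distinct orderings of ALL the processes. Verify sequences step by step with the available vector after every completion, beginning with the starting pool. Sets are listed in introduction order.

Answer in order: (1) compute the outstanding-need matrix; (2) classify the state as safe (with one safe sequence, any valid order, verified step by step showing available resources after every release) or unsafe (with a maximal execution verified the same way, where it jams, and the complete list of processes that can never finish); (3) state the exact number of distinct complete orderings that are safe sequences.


(1) Outstanding need per process (order R3, R1, R2):
  P7: (1, 3, 7)
  P4: (4, 7, 6)
  P2: (2, 1, 5)
  P1: (2, 0, 0)
  P8: (1, 3, 2)
  P3: (2, 4, 2)
(2) UNSAFE — no complete ordering exists.
Key observation: even finishing P1, P2 leaves just (5, 2, 7) free — too little R1 for any of the remaining processes.
A maximal execution: P1, P2 — then nothing else fits. Step-by-step check:
  pool = (2, 2, 3)
  run P1 (needs (2, 0, 0), free (2, 2, 3)); after release of (3, 0, 2) the pool is (5, 2, 5)
  run P2 (needs (2, 1, 5), free (5, 2, 5)); after release of (0, 0, 2) the pool is (5, 2, 7)
  blocked: P7 wants (1, 3, 7), pool (5, 2, 7) — not enough R1
  blocked: P4 wants (4, 7, 6), pool (5, 2, 7) — not enough R1
  blocked: P8 wants (1, 3, 2), pool (5, 2, 7) — not enough R1
  blocked: P3 wants (2, 4, 2), pool (5, 2, 7) — not enough R1
Processes that can never finish: P7, P4, P8 and P3.
(3) Precisely 0 of the possible complete orderings are safe sequences.


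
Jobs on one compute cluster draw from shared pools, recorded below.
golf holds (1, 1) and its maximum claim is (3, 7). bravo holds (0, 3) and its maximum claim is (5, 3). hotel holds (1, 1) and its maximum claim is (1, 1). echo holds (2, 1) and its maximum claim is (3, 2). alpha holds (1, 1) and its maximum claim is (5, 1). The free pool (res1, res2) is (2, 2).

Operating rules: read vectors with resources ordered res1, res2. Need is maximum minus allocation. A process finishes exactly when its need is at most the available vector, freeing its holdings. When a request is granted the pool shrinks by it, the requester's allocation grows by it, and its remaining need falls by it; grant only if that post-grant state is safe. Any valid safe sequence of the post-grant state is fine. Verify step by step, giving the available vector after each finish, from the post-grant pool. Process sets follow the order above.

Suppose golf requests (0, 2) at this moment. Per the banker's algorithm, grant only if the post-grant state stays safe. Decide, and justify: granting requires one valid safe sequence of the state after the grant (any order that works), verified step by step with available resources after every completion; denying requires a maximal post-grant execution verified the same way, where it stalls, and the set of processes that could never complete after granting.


GRANT: granting preserves safety; a valid post-grant sequence is hotel, echo, bravo, golf, alpha.
Key observation: (2, 0) free after granting still covers hotel first, and each release covers the next.
Step-by-step check of the post-grant state:
  pool = (2, 0)
  run hotel (needs (0, 0), free (2, 0)); after release of (1, 1) the pool is (3, 1)
  run echo (needs (1, 1), free (3, 1)); after release of (2, 1) the pool is (5, 2)
  run bravo (needs (5, 0), free (5, 2)); after release of (0, 3) the pool is (5, 5)
  run golf (needs (2, 4), free (5, 5)); after release of (1, 3) the pool is (6, 8)
  run alpha (needs (4, 0), free (6, 8)); after release of (1, 1) the pool is (7, 9)


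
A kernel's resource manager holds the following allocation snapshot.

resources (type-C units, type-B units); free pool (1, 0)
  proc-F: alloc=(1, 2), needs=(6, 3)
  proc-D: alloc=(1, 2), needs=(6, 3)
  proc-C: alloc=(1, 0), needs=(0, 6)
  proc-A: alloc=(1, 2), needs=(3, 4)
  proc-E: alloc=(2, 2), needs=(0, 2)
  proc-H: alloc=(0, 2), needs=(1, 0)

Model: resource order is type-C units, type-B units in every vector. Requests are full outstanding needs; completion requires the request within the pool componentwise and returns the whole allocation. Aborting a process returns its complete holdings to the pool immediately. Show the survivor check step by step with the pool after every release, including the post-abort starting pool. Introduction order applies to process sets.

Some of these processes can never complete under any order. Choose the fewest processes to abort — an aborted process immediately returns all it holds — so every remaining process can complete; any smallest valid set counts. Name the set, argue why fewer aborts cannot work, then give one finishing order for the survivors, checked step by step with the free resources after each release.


The answer: abort proc-D.
Key observation: proc-F was stuck for good until proc-D gave back (1, 2); in the order shown it finishes at step 5.
Minimality: the empty abort set fails — the state is deadlocked as it stands.
One survivor order: proc-E, proc-H, proc-C, proc-A, proc-F. Check, step by step (post-abort pool first):
  pool = (2, 2)
  proc-E: need (0, 2) fits (2, 2); releases (2, 2), pool now (4, 4)
  proc-H: need (1, 0) fits (4, 4); releases (0, 2), pool now (4, 6)
  proc-C: need (0, 6) fits (4, 6); releases (1, 0), pool now (5, 6)
  proc-A: need (3, 4) fits (5, 6); releases (1, 2), pool now (6, 8)
  proc-F: need (6, 3) fits (6, 8); releases (1, 2), pool now (7, 10)


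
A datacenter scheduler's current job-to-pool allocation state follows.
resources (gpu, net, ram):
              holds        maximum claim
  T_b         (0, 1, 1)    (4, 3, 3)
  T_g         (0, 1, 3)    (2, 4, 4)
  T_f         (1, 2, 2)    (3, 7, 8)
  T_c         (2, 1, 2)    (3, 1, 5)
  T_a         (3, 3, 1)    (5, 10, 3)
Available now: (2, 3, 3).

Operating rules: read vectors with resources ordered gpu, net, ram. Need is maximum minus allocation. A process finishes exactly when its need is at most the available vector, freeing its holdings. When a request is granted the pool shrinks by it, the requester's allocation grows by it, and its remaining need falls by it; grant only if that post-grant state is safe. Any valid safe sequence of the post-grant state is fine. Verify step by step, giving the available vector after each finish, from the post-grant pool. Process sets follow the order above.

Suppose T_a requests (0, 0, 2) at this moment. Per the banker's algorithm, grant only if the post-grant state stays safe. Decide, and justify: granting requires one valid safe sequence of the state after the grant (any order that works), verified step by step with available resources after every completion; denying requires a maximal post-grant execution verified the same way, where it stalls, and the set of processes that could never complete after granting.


GRANT. The post-grant state is safe; one safe sequence: T_g, T_c, T_b, T_f, T_a.
Key observation: (2, 3, 1) free after granting still covers T_g first, and each release covers the next.
Check on the post-grant state, step by step:
  pool = (2, 3, 1)
  T_g: need (2, 3, 1) fits (2, 3, 1); releases (0, 1, 3), pool now (2, 4, 4)
  T_c: need (1, 0, 3) fits (2, 4, 4); releases (2, 1, 2), pool now (4, 5, 6)
  T_b: need (4, 2, 2) fits (4, 5, 6); releases (0, 1, 1), pool now (4, 6, 7)
  T_f: need (2, 5, 6) fits (4, 6, 7); releases (1, 2, 2), pool now (5, 8, 9)
  T_a: need (2, 7, 0) fits (5, 8, 9); releases (3, 3, 3), pool now (8, 11, 12)


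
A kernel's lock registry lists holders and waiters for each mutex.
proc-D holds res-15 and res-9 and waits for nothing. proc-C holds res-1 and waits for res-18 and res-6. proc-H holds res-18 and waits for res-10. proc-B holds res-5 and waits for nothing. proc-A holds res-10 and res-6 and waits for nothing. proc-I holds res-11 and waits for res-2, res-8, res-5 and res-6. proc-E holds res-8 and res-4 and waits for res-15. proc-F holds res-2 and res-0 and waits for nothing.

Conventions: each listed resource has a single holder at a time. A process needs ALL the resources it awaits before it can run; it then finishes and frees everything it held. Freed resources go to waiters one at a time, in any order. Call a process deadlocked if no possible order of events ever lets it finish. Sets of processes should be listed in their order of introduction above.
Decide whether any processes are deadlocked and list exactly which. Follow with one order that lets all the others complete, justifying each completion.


The deadlocked set is empty.
Key observation: the wait relation is loop-free; peeling off processes with no waits unwinds the whole state.
A valid finishing order for the others: proc-A, proc-D, proc-B, proc-E, proc-H, proc-F, proc-C, proc-I.
Step-by-step check:
  proc-A: no waits; runs immediately, freeing res-10 and res-6
  proc-D: no waits; runs immediately, freeing res-15 and res-9
  proc-B: no waits; runs immediately, freeing res-5
  proc-E: everything it awaited (res-15) is free; runs, freeing res-8 and res-4
  proc-H: everything it awaited (res-10) is free; runs, freeing res-18
  proc-F: no waits; runs immediately, freeing res-2 and res-0
  proc-C: everything it awaited (res-18 and res-6) is free; runs, freeing res-1
  proc-I: everything it awaited (res-2, res-8, res-5 and res-6) is free; runs, freeing res-11


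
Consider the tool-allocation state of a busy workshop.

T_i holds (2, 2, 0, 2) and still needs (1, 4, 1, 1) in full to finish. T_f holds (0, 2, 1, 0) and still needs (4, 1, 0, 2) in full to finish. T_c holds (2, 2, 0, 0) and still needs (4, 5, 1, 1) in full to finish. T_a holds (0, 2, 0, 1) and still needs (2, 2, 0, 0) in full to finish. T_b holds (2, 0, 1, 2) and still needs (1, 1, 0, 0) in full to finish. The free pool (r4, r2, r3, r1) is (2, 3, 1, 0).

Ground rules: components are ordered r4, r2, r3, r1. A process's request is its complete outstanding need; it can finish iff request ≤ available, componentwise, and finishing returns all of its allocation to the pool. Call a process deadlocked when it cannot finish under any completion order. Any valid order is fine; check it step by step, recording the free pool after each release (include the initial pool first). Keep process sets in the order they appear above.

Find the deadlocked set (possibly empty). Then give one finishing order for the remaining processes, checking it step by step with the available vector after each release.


The deadlocked set is empty.
Key observation: starting with T_b, each completion frees enough for the next — no one is permanently blocked.
A valid finishing order for the others: T_b, T_f, T_c, T_i, T_a. Walking it through:
  pool = (2, 3, 1, 0)
  run T_b (needs (1, 1, 0, 0), free (2, 3, 1, 0)); after release of (2, 0, 1, 2) the pool is (4, 3, 2, 2)
  run T_f (needs (4, 1, 0, 2), free (4, 3, 2, 2)); after release of (0, 2, 1, 0) the pool is (4, 5, 3, 2)
  run T_c (needs (4, 5, 1, 1), free (4, 5, 3, 2)); after release of (2, 2, 0, 0) the pool is (6, 7, 3, 2)
  run T_i (needs (1, 4, 1, 1), free (6, 7, 3, 2)); after release of (2, 2, 0, 2) the pool is (8, 9, 3, 4)
  run T_a (needs (2, 2, 0, 0), free (8, 9, 3, 4)); after release of (0, 2, 0, 1) the pool is (8, 11, 3, 5)


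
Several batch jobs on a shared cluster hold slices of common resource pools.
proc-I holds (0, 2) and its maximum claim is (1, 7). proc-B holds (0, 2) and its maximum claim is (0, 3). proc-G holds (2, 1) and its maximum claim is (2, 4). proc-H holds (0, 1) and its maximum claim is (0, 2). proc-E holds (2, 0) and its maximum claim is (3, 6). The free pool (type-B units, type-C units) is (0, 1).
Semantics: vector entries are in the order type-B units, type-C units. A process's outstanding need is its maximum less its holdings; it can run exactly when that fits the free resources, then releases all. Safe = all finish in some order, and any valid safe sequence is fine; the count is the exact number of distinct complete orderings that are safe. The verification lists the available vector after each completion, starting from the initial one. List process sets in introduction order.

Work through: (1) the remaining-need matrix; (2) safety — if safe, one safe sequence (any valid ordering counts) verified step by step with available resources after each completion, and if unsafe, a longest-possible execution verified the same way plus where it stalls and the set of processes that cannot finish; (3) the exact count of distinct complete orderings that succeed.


(1) Need matrix, components ordered type-B units, type-C units:
  proc-I: (1, 5)
  proc-B: (0, 1)
  proc-G: (0, 3)
  proc-H: (0, 1)
  proc-E: (1, 6)
(2) SAFE, for example via the order proc-B, proc-G, proc-H, proc-I, proc-E.
Key observation: the order's first zero-slack moment is proc-B ((0, 1) needed, (0, 1) free — a requested resource with nothing to spare).
Verifying each step:
  pool = (0, 1)
  run proc-B (needs (0, 1), free (0, 1)); after release of (0, 2) the pool is (0, 3)
  run proc-G (needs (0, 3), free (0, 3)); after release of (2, 1) the pool is (2, 4)
  run proc-H (needs (0, 1), free (2, 4)); after release of (0, 1) the pool is (2, 5)
  run proc-I (needs (1, 5), free (2, 5)); after release of (0, 2) the pool is (2, 7)
  run proc-E (needs (1, 6), free (2, 7)); after release of (2, 0) the pool is (4, 7)
(3) Exactly 3 of the possible complete orderings are safe sequences.


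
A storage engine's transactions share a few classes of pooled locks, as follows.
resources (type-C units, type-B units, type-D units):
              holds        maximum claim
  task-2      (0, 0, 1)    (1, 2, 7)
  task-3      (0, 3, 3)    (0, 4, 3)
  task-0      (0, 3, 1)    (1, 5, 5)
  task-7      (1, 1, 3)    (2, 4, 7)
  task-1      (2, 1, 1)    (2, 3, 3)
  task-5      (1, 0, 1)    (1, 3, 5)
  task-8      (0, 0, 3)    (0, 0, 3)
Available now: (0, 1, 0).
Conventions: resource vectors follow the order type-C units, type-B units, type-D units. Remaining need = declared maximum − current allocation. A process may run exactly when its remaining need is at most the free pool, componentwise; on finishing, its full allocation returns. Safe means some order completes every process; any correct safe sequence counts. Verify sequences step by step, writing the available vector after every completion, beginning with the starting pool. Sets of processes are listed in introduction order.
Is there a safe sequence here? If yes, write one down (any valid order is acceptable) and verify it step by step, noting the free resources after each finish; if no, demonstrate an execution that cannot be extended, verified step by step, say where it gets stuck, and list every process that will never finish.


SAFE. One safe sequence: task-3, task-1, task-0, task-5, task-7, task-8, task-2.
Key observation: at task-3 the run first touches a limit — (0, 1, 0) against (0, 1, 0), exact on a resource it actually requests.
Step-by-step check:
  pool = (0, 1, 0)
  task-3: need (0, 1, 0) fits (0, 1, 0); releases (0, 3, 3), pool now (0, 4, 3)
  task-1: need (0, 2, 2) fits (0, 4, 3); releases (2, 1, 1), pool now (2, 5, 4)
  task-0: need (1, 2, 4) fits (2, 5, 4); releases (0, 3, 1), pool now (2, 8, 5)
  task-5: need (0, 3, 4) fits (2, 8, 5); releases (1, 0, 1), pool now (3, 8, 6)
  task-7: need (1, 3, 4) fits (3, 8, 6); releases (1, 1, 3), pool now (4, 9, 9)
  task-8: need (0, 0, 0) fits (4, 9, 9); releases (0, 0, 3), pool now (4, 9, 12)
  task-2: need (1, 2, 6) fits (4, 9, 12); releases (0, 0, 1), pool now (4, 9, 13)


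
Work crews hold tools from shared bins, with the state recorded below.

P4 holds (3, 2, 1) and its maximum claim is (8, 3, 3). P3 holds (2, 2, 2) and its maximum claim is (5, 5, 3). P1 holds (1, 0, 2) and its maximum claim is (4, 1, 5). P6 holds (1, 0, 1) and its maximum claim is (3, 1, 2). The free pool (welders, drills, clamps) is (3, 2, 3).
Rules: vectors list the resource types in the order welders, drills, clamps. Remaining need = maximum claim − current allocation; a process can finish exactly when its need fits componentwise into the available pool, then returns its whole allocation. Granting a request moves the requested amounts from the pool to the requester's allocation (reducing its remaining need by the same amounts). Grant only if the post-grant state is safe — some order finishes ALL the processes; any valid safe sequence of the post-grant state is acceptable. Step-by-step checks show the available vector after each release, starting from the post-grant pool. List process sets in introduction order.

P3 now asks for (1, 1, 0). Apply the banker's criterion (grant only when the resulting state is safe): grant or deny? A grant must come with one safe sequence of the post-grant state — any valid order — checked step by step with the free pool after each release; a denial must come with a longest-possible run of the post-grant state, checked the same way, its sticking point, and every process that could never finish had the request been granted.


DENY: after the grant no complete ordering would exist.
Key observation: after P6, P1 the pool peaks at (4, 1, 6), and each blocked process is short somewhere: P4 on welders; P3 on drills.
After a pretend grant, a maximal execution: P6, P1 — then nothing else fits. Step-by-step check:
  pool = (2, 1, 3)
  run P6 (needs (2, 1, 1), free (2, 1, 3)); after release of (1, 0, 1) the pool is (3, 1, 4)
  run P1 (needs (3, 1, 3), free (3, 1, 4)); after release of (1, 0, 2) the pool is (4, 1, 6)
  P4 still needs (5, 1, 2) but only (4, 1, 6) is free — short on welders
  P3 still needs (2, 2, 1) but only (4, 1, 6) is free — short on drills
Had the request been granted, P4 and P3 could never finish.


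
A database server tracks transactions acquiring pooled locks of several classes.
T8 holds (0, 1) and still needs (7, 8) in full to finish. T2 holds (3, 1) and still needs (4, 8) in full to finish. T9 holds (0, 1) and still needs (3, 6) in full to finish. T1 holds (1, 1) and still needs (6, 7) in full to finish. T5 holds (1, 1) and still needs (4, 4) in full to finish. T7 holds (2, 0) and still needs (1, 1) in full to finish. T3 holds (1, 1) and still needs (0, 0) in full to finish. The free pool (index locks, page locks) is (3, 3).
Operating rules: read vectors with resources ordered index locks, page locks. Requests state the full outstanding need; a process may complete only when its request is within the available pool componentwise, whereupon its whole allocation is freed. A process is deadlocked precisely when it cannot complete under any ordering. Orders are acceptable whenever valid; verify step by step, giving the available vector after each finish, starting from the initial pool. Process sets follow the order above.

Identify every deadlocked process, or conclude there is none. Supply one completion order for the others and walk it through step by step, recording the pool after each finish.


Deadlocked: T8, T2, T9 and T1.
Key observation: once T3, T7, T5 finish, the pool peaks at (7, 5) — and every remaining process still needs more page locks than that.
A valid finishing order for the others: T3, T7, T5. Walking it through:
  pool = (3, 3)
  run T3 (needs (0, 0), free (3, 3)); after release of (1, 1) the pool is (4, 4)
  run T7 (needs (1, 1), free (4, 4)); after release of (2, 0) the pool is (6, 4)
  run T5 (needs (4, 4), free (6, 4)); after release of (1, 1) the pool is (7, 5)
None of the blocked processes ever fits:
  blocked: T8 wants (7, 8), pool (7, 5) — not enough page locks
  blocked: T2 wants (4, 8), pool (7, 5) — not enough page locks
  blocked: T9 wants (3, 6), pool (7, 5) — not enough page locks
  blocked: T1 wants (6, 7), pool (7, 5) — not enough page locks


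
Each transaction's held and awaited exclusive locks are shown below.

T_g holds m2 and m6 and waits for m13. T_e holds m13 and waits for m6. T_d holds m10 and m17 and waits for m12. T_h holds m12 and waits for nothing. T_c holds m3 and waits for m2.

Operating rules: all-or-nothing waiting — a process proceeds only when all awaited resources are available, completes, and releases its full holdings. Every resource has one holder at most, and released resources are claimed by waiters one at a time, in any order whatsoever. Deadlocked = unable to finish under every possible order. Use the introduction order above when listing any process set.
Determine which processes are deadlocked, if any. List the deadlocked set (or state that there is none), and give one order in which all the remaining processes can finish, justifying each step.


Deadlocked: T_g, T_e and T_c.
Key observation: nobody on the ring T_g -> T_e -> T_g can start until another member finishes, which never happens; T_c waits into the deadlock from upstream.
A valid finishing order for the others: T_h, T_d.
Walking it through:
  T_h: no waits; runs immediately, freeing m12
  T_d waits on m12 — all released -> runs and releases m10 and m17


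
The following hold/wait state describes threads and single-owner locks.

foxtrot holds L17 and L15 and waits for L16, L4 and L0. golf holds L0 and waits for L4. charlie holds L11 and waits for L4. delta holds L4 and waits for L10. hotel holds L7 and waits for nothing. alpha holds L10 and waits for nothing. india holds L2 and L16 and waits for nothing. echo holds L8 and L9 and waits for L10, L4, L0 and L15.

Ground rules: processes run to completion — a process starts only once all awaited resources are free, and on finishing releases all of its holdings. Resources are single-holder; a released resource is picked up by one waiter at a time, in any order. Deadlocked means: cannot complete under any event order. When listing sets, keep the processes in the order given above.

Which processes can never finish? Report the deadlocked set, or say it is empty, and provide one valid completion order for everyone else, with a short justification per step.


The deadlocked set is empty.
Key observation: every chain of waits terminates; starting from the processes that wait on nothing, all the rest unlock in turn.
One completion order for the rest: india, alpha, hotel, delta, charlie, golf, foxtrot, echo.
Verifying each step:
  india waits on nothing -> runs at once and releases L2 and L16
  alpha waits on nothing -> runs at once and releases L10
  hotel waits on nothing -> runs at once and releases L7
  delta waits on L10 — all released -> runs and releases L4
  charlie waits on L4 — all released -> runs and releases L11
  golf waits on L4 — all released -> runs and releases L0
  foxtrot waits on L16, L4 and L0 — all released -> runs and releases L17 and L15
  echo waits on L10, L4, L0 and L15 — all released -> runs and releases L8 and L9


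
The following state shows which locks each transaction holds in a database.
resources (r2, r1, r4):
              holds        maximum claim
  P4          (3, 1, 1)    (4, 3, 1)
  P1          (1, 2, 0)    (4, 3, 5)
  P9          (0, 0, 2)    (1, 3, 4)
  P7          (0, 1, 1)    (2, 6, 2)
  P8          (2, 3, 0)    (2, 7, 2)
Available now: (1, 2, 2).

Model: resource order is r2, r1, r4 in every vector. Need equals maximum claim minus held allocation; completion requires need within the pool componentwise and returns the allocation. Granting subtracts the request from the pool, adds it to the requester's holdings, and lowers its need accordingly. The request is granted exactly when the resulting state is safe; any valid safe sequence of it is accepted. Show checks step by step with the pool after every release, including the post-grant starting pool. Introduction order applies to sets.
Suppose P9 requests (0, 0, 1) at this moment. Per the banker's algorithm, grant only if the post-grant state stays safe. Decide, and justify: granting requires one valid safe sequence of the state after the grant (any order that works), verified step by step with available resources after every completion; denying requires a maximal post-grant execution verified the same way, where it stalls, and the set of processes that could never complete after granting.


GRANT — the state after the grant stays safe, e.g. via P4, P9, P1, P8, P7.
Key observation: the grant leaves (1, 2, 1) free — enough for P4, whose release restarts the cascade.
Verifying the post-grant state step by step:
  pool = (1, 2, 1)
  run P4 (needs (1, 2, 0), free (1, 2, 1)); after release of (3, 1, 1) the pool is (4, 3, 2)
  run P9 (needs (1, 3, 1), free (4, 3, 2)); after release of (0, 0, 3) the pool is (4, 3, 5)
  run P1 (needs (3, 1, 5), free (4, 3, 5)); after release of (1, 2, 0) the pool is (5, 5, 5)
  run P8 (needs (0, 4, 2), free (5, 5, 5)); after release of (2, 3, 0) the pool is (7, 8, 5)
  run P7 (needs (2, 5, 1), free (7, 8, 5)); after release of (0, 1, 1) the pool is (7, 9, 6)


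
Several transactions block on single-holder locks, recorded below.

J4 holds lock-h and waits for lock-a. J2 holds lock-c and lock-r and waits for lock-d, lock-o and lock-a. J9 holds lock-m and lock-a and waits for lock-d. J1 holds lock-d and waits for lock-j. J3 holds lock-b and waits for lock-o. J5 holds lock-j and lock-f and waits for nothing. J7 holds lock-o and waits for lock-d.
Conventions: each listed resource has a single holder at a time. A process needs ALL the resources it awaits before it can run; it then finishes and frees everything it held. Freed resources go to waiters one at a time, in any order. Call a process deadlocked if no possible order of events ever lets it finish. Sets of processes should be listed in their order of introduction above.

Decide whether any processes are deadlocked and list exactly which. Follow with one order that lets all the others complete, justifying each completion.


No process is deadlocked.
Key observation: although several processes wait, no cycle exists — each chain bottoms out at a free runner.
The rest can finish in the order J5, J1, J7, J9, J3, J4, J2.
Check, step by step:
  run J5 (it waits on nothing); releases lock-j and lock-f
  J1: everything it awaited (lock-j) is free; runs, freeing lock-d
  J7: everything it awaited (lock-d) is free; runs, freeing lock-o
  J9: everything it awaited (lock-d) is free; runs, freeing lock-m and lock-a
  J3: everything it awaited (lock-o) is free; runs, freeing lock-b
  J4: everything it awaited (lock-a) is free; runs, freeing lock-h
  J2: everything it awaited (lock-d, lock-o and lock-a) is free; runs, freeing lock-c and lock-r
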